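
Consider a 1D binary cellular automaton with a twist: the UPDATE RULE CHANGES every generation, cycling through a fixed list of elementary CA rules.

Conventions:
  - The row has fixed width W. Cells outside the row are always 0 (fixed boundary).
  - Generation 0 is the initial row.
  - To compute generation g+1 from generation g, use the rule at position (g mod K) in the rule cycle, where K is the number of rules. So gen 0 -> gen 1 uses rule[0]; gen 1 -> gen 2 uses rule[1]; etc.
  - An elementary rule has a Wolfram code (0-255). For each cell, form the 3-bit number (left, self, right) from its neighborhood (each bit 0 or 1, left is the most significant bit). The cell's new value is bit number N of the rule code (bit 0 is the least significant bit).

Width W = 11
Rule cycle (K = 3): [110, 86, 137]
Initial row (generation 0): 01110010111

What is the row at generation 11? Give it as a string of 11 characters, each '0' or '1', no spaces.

Answer: 01100010110

Derivation:
Gen 0: 01110010111
Gen 1 (rule 110): 11010111101
Gen 2 (rule 86): 01010000101
Gen 3 (rule 137): 00000110000
Gen 4 (rule 110): 00001110000
Gen 5 (rule 86): 00010011000
Gen 6 (rule 137): 11000010011
Gen 7 (rule 110): 11000110111
Gen 8 (rule 86): 01101010001
Gen 9 (rule 137): 01000000100
Gen 10 (rule 110): 11000001100
Gen 11 (rule 86): 01100010110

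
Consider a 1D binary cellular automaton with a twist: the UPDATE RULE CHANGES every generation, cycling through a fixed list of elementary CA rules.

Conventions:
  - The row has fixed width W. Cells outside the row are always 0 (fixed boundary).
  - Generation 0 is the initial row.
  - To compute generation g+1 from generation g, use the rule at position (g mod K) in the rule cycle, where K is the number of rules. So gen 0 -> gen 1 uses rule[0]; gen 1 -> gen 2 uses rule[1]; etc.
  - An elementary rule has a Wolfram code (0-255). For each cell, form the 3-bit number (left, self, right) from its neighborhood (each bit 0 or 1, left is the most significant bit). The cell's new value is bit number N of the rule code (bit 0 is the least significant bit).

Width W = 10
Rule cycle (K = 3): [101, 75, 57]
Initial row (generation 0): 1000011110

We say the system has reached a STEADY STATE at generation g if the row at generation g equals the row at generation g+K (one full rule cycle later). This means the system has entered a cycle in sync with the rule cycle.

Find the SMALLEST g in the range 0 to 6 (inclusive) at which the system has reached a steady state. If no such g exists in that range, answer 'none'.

Answer: none

Derivation:
Gen 0: 1000011110
Gen 1 (rule 101): 1011000010
Gen 2 (rule 75): 0011011100
Gen 3 (rule 57): 1010110011
Gen 4 (rule 101): 1111010001
Gen 5 (rule 75): 1001000110
Gen 6 (rule 57): 0100110101
Gen 7 (rule 101): 0100011111
Gen 8 (rule 75): 1001110001
Gen 9 (rule 57): 0101001100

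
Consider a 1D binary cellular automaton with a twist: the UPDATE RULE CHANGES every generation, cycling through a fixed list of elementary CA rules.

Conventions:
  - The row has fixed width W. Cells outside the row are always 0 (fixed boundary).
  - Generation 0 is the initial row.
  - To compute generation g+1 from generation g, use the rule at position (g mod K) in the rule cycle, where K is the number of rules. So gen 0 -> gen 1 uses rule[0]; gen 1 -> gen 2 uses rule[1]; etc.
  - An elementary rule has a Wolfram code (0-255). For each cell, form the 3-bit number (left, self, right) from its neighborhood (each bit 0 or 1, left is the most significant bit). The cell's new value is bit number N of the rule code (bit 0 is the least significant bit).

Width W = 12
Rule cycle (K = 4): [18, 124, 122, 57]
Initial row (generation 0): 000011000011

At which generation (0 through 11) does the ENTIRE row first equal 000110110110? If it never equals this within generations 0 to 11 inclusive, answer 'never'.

Answer: 2

Derivation:
Gen 0: 000011000011
Gen 1 (rule 18): 000100100100
Gen 2 (rule 124): 000110110110
Gen 3 (rule 122): 001111111111
Gen 4 (rule 57): 101000000000
Gen 5 (rule 18): 000100000000
Gen 6 (rule 124): 000110000000
Gen 7 (rule 122): 001111000000
Gen 8 (rule 57): 101000111111
Gen 9 (rule 18): 000101000000
Gen 10 (rule 124): 000111100000
Gen 11 (rule 122): 001100110000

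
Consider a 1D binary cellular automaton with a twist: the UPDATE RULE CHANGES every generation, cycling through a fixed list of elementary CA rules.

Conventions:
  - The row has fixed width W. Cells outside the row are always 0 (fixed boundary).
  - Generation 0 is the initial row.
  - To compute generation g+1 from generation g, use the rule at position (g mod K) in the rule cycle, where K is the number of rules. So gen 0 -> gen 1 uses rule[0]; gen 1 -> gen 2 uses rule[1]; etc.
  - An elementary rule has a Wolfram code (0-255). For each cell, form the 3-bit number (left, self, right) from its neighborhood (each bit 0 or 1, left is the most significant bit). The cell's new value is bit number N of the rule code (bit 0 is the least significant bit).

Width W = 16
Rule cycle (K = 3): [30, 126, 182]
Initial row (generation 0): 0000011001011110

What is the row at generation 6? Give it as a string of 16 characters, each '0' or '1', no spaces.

Gen 0: 0000011001011110
Gen 1 (rule 30): 0000110111010001
Gen 2 (rule 126): 0001111101111011
Gen 3 (rule 182): 0010111010110100
Gen 4 (rule 30): 0110100010100110
Gen 5 (rule 126): 1111110111111111
Gen 6 (rule 182): 0111101011111110

Answer: 0111101011111110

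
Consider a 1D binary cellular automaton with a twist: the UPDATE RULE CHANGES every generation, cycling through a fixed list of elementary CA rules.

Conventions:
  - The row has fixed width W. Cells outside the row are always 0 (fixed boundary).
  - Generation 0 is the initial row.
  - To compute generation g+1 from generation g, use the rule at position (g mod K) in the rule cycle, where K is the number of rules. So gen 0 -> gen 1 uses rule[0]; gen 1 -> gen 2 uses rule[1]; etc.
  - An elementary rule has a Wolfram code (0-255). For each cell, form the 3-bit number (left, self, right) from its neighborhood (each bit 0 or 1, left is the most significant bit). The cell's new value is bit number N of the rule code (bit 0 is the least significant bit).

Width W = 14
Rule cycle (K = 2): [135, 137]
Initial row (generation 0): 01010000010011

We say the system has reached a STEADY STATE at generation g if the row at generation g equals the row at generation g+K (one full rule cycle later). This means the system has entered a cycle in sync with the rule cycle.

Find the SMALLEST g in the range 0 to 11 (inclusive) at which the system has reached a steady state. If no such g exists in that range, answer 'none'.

Answer: none

Derivation:
Gen 0: 01010000010011
Gen 1 (rule 135): 11010111110100
Gen 2 (rule 137): 10000111100001
Gen 3 (rule 135): 10111011001111
Gen 4 (rule 137): 00110010001110
Gen 5 (rule 135): 11000110110100
Gen 6 (rule 137): 10010100100001
Gen 7 (rule 135): 10110101101111
Gen 8 (rule 137): 00100001001110
Gen 9 (rule 135): 11101111010100
Gen 10 (rule 137): 11001110000001
Gen 11 (rule 135): 00010100111111
Gen 12 (rule 137): 11000000111110
Gen 13 (rule 135): 00011111011100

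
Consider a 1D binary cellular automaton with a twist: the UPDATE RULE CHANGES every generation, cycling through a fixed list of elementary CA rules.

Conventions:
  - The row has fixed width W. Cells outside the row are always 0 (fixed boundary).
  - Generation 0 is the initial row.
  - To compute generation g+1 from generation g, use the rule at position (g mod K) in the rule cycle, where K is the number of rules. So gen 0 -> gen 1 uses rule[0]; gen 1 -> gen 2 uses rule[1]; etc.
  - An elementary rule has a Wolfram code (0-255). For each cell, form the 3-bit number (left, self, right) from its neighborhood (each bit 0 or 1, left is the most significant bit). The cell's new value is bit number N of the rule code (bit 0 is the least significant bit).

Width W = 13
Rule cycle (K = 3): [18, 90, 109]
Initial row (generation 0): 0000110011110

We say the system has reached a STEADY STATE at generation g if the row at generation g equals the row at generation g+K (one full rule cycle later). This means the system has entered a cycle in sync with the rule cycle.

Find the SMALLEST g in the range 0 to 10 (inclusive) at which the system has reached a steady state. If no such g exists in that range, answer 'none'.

Gen 0: 0000110011110
Gen 1 (rule 18): 0001001100001
Gen 2 (rule 90): 0010111110010
Gen 3 (rule 109): 1011100010010
Gen 4 (rule 18): 0000010101101
Gen 5 (rule 90): 0000100001100
Gen 6 (rule 109): 1110101101101
Gen 7 (rule 18): 0000000000000
Gen 8 (rule 90): 0000000000000
Gen 9 (rule 109): 1111111111111
Gen 10 (rule 18): 0000000000000
Gen 11 (rule 90): 0000000000000
Gen 12 (rule 109): 1111111111111
Gen 13 (rule 18): 0000000000000

Answer: 7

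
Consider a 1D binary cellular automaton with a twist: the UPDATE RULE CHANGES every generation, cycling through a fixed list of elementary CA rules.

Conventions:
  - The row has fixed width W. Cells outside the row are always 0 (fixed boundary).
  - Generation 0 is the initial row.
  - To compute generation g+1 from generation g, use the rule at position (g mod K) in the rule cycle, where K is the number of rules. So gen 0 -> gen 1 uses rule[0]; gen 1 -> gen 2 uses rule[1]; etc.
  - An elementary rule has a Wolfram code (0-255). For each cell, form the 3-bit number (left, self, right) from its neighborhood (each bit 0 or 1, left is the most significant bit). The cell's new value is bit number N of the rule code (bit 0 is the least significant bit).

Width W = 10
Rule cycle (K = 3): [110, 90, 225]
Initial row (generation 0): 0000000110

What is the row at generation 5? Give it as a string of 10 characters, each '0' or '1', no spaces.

Answer: 0110010001

Derivation:
Gen 0: 0000000110
Gen 1 (rule 110): 0000001110
Gen 2 (rule 90): 0000011011
Gen 3 (rule 225): 1111001101
Gen 4 (rule 110): 1001011111
Gen 5 (rule 90): 0110010001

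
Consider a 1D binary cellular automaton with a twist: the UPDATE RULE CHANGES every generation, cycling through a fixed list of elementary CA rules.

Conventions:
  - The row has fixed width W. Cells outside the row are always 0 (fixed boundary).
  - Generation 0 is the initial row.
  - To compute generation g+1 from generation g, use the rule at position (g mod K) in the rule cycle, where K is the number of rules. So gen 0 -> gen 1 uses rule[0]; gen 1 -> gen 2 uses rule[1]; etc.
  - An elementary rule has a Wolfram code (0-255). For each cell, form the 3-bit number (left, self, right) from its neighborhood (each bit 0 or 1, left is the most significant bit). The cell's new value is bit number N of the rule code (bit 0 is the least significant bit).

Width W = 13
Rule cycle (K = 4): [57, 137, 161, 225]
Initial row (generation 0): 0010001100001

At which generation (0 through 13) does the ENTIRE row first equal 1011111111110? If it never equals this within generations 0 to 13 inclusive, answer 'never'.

Answer: never

Derivation:
Gen 0: 0010001100001
Gen 1 (rule 57): 1001101011100
Gen 2 (rule 137): 0001000011001
Gen 3 (rule 161): 1100011000000
Gen 4 (rule 225): 0101001011111
Gen 5 (rule 57): 0010100110000
Gen 6 (rule 137): 1000000100111
Gen 7 (rule 161): 0011110000010
Gen 8 (rule 225): 1001110111000
Gen 9 (rule 57): 0101001100111
Gen 10 (rule 137): 0000001000110
Gen 11 (rule 161): 1111100010000
Gen 12 (rule 225): 0111101000111
Gen 13 (rule 57): 0100010110100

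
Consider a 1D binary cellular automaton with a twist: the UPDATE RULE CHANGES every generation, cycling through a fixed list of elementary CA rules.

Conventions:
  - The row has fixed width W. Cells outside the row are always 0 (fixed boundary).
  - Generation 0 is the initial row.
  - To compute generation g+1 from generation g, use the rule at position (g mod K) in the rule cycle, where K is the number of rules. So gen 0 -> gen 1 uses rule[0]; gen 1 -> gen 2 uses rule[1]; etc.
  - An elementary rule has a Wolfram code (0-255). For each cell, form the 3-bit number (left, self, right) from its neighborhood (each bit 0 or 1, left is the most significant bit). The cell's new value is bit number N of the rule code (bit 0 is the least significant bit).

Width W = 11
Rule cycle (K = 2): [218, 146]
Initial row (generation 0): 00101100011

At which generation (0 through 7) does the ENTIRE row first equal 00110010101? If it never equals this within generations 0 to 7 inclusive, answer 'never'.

Answer: 3

Derivation:
Gen 0: 00101100011
Gen 1 (rule 218): 01001110111
Gen 2 (rule 146): 10110100010
Gen 3 (rule 218): 00110010101
Gen 4 (rule 146): 01001100000
Gen 5 (rule 218): 10111110000
Gen 6 (rule 146): 00011101000
Gen 7 (rule 218): 00111100100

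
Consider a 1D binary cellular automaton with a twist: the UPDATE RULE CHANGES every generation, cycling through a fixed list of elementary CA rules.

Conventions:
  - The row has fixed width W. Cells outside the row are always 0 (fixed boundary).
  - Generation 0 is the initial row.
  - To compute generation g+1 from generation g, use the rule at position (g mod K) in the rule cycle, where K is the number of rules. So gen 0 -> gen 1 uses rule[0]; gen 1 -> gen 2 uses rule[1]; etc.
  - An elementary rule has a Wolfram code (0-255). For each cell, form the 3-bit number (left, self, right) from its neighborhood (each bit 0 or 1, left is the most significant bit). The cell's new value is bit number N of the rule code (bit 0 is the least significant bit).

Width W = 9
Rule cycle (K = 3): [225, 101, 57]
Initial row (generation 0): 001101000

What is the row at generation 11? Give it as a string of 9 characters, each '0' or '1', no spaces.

Answer: 101100001

Derivation:
Gen 0: 001101000
Gen 1 (rule 225): 100110011
Gen 2 (rule 101): 100010001
Gen 3 (rule 57): 011001100
Gen 4 (rule 225): 001000101
Gen 5 (rule 101): 101010111
Gen 6 (rule 57): 010101100
Gen 7 (rule 225): 001010101
Gen 8 (rule 101): 101111111
Gen 9 (rule 57): 011000000
Gen 10 (rule 225): 001011111
Gen 11 (rule 101): 101100001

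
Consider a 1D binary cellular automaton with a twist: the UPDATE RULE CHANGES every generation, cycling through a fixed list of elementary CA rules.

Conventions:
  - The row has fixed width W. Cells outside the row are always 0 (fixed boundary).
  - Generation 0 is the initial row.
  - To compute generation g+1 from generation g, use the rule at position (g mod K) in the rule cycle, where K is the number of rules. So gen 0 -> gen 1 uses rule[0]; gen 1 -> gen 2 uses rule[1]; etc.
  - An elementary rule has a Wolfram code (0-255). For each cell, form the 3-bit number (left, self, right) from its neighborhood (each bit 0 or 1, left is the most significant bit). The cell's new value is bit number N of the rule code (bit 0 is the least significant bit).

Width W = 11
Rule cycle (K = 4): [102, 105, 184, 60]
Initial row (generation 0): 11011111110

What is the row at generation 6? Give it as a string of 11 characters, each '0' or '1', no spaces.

Gen 0: 11011111110
Gen 1 (rule 102): 01100000010
Gen 2 (rule 105): 01101111000
Gen 3 (rule 184): 01011110100
Gen 4 (rule 60): 01110001110
Gen 5 (rule 102): 10010010010
Gen 6 (rule 105): 00000000000

Answer: 00000000000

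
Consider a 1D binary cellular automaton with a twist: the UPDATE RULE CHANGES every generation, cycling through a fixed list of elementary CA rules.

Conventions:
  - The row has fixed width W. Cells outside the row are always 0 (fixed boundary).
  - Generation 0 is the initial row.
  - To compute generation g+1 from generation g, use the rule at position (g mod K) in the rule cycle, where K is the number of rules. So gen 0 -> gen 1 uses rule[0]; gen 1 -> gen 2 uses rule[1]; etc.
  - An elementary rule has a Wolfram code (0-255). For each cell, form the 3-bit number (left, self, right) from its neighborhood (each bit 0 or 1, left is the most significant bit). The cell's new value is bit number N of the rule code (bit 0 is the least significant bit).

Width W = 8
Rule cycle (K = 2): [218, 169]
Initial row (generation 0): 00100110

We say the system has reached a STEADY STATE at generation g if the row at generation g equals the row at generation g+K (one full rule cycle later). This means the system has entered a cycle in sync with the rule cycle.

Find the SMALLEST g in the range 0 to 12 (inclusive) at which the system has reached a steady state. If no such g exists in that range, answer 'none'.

Answer: 5

Derivation:
Gen 0: 00100110
Gen 1 (rule 218): 01011111
Gen 2 (rule 169): 00111110
Gen 3 (rule 218): 01111111
Gen 4 (rule 169): 01111110
Gen 5 (rule 218): 11111111
Gen 6 (rule 169): 11111110
Gen 7 (rule 218): 11111111
Gen 8 (rule 169): 11111110
Gen 9 (rule 218): 11111111
Gen 10 (rule 169): 11111110
Gen 11 (rule 218): 11111111
Gen 12 (rule 169): 11111110
Gen 13 (rule 218): 11111111
Gen 14 (rule 169): 11111110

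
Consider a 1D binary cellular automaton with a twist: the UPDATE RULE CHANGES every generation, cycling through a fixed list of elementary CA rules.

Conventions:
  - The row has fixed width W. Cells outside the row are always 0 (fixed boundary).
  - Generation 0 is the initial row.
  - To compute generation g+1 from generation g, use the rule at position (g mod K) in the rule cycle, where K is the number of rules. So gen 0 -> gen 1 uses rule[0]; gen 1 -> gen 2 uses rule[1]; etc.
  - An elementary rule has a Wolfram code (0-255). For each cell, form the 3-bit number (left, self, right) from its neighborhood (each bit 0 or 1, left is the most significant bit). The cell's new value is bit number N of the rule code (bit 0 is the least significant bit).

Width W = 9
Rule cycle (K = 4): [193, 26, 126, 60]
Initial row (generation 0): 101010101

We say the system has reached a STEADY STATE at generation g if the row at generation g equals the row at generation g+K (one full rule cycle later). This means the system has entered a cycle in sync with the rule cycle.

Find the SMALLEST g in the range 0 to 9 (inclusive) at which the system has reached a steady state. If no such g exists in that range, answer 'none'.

Gen 0: 101010101
Gen 1 (rule 193): 000000000
Gen 2 (rule 26): 000000000
Gen 3 (rule 126): 000000000
Gen 4 (rule 60): 000000000
Gen 5 (rule 193): 111111111
Gen 6 (rule 26): 100000000
Gen 7 (rule 126): 110000000
Gen 8 (rule 60): 101000000
Gen 9 (rule 193): 000011111
Gen 10 (rule 26): 000110000
Gen 11 (rule 126): 001111000
Gen 12 (rule 60): 001000100
Gen 13 (rule 193): 100010001

Answer: none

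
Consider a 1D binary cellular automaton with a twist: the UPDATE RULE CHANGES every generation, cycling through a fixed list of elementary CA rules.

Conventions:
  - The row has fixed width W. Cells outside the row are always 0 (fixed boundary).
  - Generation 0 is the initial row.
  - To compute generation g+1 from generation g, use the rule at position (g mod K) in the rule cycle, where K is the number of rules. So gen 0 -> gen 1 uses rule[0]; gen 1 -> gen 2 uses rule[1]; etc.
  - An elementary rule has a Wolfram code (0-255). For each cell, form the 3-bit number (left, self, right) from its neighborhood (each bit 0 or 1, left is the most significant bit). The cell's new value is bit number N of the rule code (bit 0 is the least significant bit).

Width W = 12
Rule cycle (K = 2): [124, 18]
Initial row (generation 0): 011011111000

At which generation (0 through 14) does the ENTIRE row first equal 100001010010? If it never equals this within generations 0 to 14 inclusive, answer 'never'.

Answer: 2

Derivation:
Gen 0: 011011111000
Gen 1 (rule 124): 011110001100
Gen 2 (rule 18): 100001010010
Gen 3 (rule 124): 110001111011
Gen 4 (rule 18): 001010000000
Gen 5 (rule 124): 001111000000
Gen 6 (rule 18): 010000100000
Gen 7 (rule 124): 011000110000
Gen 8 (rule 18): 100101001000
Gen 9 (rule 124): 110111101100
Gen 10 (rule 18): 000000000010
Gen 11 (rule 124): 000000000011
Gen 12 (rule 18): 000000000100
Gen 13 (rule 124): 000000000110
Gen 14 (rule 18): 000000001001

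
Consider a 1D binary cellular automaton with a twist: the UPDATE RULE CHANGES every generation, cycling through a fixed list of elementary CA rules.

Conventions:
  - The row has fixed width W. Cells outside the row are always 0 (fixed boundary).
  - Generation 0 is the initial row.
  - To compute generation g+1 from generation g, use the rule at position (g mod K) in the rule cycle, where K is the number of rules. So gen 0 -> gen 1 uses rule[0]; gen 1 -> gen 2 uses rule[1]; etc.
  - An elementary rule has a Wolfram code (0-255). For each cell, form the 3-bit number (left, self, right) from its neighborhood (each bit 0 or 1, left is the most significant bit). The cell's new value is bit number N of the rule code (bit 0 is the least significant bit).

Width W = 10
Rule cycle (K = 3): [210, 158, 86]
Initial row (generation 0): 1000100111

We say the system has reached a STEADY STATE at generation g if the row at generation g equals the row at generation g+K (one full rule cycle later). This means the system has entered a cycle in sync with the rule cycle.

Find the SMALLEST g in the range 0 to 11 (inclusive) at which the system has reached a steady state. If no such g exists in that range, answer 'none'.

Gen 0: 1000100111
Gen 1 (rule 210): 0101011011
Gen 2 (rule 158): 1101010010
Gen 3 (rule 86): 0101011111
Gen 4 (rule 210): 1000001111
Gen 5 (rule 158): 1100011110
Gen 6 (rule 86): 0110100011
Gen 7 (rule 210): 1010010101
Gen 8 (rule 158): 1011110101
Gen 9 (rule 86): 1000010101
Gen 10 (rule 210): 0100100000
Gen 11 (rule 158): 1111110000
Gen 12 (rule 86): 0000011000
Gen 13 (rule 210): 0000101100
Gen 14 (rule 158): 0001101010

Answer: none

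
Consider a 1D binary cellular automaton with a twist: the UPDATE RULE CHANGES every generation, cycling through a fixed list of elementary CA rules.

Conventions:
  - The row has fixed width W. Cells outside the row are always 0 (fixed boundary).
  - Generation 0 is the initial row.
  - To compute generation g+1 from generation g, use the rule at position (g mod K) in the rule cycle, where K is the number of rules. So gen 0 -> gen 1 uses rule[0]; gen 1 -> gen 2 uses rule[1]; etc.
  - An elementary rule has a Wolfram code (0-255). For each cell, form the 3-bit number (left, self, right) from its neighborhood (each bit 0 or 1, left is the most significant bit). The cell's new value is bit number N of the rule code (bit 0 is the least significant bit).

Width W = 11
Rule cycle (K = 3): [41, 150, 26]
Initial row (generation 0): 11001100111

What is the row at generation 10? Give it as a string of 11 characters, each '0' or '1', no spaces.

Gen 0: 11001100111
Gen 1 (rule 41): 10001000100
Gen 2 (rule 150): 11011101110
Gen 3 (rule 26): 10010001001
Gen 4 (rule 41): 00000100000
Gen 5 (rule 150): 00001110000
Gen 6 (rule 26): 00011001000
Gen 7 (rule 41): 11010000011
Gen 8 (rule 150): 00011000100
Gen 9 (rule 26): 00110101010
Gen 10 (rule 41): 10101010100

Answer: 10101010100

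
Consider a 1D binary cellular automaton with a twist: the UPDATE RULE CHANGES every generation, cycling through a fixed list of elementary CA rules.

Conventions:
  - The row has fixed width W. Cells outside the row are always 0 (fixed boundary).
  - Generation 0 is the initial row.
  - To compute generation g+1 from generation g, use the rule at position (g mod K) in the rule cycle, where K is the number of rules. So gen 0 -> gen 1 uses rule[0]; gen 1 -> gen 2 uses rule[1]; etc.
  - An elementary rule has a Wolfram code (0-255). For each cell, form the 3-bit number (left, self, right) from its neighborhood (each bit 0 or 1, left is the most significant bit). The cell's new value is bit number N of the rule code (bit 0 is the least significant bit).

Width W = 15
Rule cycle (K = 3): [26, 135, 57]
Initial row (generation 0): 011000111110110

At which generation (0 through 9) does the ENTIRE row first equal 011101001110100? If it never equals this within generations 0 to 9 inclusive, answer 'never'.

Gen 0: 011000111110110
Gen 1 (rule 26): 110101100000101
Gen 2 (rule 135): 000100001111101
Gen 3 (rule 57): 110011101000010
Gen 4 (rule 26): 101110000100101
Gen 5 (rule 135): 100100111101101
Gen 6 (rule 57): 010010100011010
Gen 7 (rule 26): 101100010110001
Gen 8 (rule 135): 100001110000111
Gen 9 (rule 57): 011101001110100

Answer: 9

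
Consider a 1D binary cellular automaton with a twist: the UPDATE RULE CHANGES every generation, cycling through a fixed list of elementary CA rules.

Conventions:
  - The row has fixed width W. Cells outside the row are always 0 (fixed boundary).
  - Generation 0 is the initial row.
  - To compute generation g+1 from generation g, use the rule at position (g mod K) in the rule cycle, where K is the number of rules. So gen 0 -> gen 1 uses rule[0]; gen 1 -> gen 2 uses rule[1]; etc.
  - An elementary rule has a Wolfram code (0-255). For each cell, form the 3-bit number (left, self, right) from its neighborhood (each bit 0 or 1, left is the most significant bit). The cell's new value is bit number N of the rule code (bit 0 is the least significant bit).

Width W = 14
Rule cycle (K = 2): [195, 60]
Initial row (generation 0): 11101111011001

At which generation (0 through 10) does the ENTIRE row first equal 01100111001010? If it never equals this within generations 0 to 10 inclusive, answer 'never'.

Gen 0: 11101111011001
Gen 1 (rule 195): 01100111001010
Gen 2 (rule 60): 01010100101111
Gen 3 (rule 195): 10000001000111
Gen 4 (rule 60): 11000001100100
Gen 5 (rule 195): 01011110101001
Gen 6 (rule 60): 01110001111101
Gen 7 (rule 195): 10110110111100
Gen 8 (rule 60): 11101101100010
Gen 9 (rule 195): 01100100101100
Gen 10 (rule 60): 01010110111010

Answer: 1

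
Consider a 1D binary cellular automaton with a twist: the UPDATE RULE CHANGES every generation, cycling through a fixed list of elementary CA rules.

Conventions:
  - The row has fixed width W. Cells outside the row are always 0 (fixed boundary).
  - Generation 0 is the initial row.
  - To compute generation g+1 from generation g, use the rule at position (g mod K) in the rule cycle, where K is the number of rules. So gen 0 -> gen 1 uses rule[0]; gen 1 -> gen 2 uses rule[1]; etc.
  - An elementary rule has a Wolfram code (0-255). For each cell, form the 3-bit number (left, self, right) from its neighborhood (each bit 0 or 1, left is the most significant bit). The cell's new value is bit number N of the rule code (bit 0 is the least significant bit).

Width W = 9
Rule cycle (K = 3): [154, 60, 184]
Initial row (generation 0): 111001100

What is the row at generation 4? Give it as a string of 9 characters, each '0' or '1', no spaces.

Answer: 110000101

Derivation:
Gen 0: 111001100
Gen 1 (rule 154): 110111010
Gen 2 (rule 60): 101100111
Gen 3 (rule 184): 011010110
Gen 4 (rule 154): 110000101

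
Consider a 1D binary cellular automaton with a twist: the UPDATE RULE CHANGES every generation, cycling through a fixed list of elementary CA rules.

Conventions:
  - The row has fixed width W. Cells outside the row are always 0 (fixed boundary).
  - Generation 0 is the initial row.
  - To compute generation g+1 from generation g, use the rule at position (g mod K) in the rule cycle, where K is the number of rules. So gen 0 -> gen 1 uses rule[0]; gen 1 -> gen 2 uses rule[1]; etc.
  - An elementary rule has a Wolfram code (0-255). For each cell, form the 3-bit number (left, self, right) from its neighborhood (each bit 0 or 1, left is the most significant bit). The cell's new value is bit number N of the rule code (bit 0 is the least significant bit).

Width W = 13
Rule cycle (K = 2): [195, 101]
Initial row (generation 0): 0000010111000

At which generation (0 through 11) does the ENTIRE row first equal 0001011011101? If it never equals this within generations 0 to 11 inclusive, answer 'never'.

Answer: 4

Derivation:
Gen 0: 0000010111000
Gen 1 (rule 195): 1111100011011
Gen 2 (rule 101): 0000101001101
Gen 3 (rule 195): 1111000010100
Gen 4 (rule 101): 0001011011101
Gen 5 (rule 195): 1110001001100
Gen 6 (rule 101): 0010101000101
Gen 7 (rule 195): 1100000011000
Gen 8 (rule 101): 0101111001011
Gen 9 (rule 195): 1000111010001
Gen 10 (rule 101): 1010001110101
Gen 11 (rule 195): 0000110110000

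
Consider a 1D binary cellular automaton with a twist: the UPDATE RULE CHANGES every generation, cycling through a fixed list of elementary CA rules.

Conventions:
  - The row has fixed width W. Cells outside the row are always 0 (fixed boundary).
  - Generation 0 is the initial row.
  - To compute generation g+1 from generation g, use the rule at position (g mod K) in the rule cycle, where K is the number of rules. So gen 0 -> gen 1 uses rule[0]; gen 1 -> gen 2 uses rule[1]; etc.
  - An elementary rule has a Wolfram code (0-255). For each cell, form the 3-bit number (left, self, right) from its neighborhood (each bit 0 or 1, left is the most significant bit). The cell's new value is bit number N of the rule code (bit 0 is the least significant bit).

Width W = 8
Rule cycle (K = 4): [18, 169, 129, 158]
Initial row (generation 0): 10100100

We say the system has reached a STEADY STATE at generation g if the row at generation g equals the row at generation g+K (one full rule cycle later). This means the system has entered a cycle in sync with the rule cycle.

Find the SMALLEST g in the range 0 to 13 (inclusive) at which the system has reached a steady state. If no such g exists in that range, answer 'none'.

Gen 0: 10100100
Gen 1 (rule 18): 00011010
Gen 2 (rule 169): 11010100
Gen 3 (rule 129): 00000001
Gen 4 (rule 158): 00000011
Gen 5 (rule 18): 00000100
Gen 6 (rule 169): 11110001
Gen 7 (rule 129): 01100100
Gen 8 (rule 158): 11011110
Gen 9 (rule 18): 00000001
Gen 10 (rule 169): 11111100
Gen 11 (rule 129): 01111001
Gen 12 (rule 158): 11110111
Gen 13 (rule 18): 00000000
Gen 14 (rule 169): 11111111
Gen 15 (rule 129): 01111110
Gen 16 (rule 158): 11111101
Gen 17 (rule 18): 00000000

Answer: 13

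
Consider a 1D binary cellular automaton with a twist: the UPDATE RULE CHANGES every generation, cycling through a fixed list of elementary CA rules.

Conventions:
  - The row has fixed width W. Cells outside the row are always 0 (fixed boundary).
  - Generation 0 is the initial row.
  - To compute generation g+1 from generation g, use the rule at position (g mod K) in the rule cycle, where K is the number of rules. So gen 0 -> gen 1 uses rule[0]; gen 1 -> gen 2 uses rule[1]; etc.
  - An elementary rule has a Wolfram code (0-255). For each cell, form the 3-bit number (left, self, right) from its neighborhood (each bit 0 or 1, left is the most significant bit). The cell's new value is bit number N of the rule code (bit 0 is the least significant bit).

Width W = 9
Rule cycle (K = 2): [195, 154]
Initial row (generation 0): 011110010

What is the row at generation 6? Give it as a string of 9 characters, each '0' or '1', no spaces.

Gen 0: 011110010
Gen 1 (rule 195): 101110100
Gen 2 (rule 154): 001100010
Gen 3 (rule 195): 110101100
Gen 4 (rule 154): 100001010
Gen 5 (rule 195): 001110000
Gen 6 (rule 154): 011101000

Answer: 011101000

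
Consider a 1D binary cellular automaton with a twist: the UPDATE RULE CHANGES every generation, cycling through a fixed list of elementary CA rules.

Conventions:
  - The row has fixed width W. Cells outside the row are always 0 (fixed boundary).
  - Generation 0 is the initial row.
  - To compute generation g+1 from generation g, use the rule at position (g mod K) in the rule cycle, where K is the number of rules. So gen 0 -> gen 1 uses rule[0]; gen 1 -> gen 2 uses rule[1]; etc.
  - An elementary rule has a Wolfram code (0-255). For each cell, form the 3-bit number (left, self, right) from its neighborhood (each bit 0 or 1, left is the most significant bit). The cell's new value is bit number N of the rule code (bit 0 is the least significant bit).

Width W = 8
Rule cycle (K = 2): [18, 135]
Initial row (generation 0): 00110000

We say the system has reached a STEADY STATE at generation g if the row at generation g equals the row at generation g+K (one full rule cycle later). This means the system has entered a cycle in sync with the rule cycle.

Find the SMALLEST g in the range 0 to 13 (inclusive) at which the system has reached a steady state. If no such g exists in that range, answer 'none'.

Answer: 3

Derivation:
Gen 0: 00110000
Gen 1 (rule 18): 01001000
Gen 2 (rule 135): 11011011
Gen 3 (rule 18): 00000000
Gen 4 (rule 135): 11111111
Gen 5 (rule 18): 00000000
Gen 6 (rule 135): 11111111
Gen 7 (rule 18): 00000000
Gen 8 (rule 135): 11111111
Gen 9 (rule 18): 00000000
Gen 10 (rule 135): 11111111
Gen 11 (rule 18): 00000000
Gen 12 (rule 135): 11111111
Gen 13 (rule 18): 00000000
Gen 14 (rule 135): 11111111
Gen 15 (rule 18): 00000000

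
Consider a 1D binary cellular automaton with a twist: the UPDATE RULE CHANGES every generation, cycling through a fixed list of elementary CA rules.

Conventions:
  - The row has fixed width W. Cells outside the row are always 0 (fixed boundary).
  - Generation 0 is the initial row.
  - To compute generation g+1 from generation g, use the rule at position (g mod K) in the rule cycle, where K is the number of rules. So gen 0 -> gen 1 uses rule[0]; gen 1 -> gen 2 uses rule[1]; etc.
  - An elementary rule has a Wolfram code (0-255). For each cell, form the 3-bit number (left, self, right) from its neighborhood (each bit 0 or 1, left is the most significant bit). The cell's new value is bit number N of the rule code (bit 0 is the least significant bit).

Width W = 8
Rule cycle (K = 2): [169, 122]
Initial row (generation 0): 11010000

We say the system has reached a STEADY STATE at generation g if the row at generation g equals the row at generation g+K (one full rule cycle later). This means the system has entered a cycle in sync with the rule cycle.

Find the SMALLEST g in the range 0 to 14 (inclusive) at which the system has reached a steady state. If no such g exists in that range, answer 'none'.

Gen 0: 11010000
Gen 1 (rule 169): 10100111
Gen 2 (rule 122): 01011101
Gen 3 (rule 169): 00111010
Gen 4 (rule 122): 01101101
Gen 5 (rule 169): 01011010
Gen 6 (rule 122): 10111101
Gen 7 (rule 169): 01111010
Gen 8 (rule 122): 11001101
Gen 9 (rule 169): 10001010
Gen 10 (rule 122): 01010101
Gen 11 (rule 169): 00101010
Gen 12 (rule 122): 01010101
Gen 13 (rule 169): 00101010
Gen 14 (rule 122): 01010101
Gen 15 (rule 169): 00101010
Gen 16 (rule 122): 01010101

Answer: 10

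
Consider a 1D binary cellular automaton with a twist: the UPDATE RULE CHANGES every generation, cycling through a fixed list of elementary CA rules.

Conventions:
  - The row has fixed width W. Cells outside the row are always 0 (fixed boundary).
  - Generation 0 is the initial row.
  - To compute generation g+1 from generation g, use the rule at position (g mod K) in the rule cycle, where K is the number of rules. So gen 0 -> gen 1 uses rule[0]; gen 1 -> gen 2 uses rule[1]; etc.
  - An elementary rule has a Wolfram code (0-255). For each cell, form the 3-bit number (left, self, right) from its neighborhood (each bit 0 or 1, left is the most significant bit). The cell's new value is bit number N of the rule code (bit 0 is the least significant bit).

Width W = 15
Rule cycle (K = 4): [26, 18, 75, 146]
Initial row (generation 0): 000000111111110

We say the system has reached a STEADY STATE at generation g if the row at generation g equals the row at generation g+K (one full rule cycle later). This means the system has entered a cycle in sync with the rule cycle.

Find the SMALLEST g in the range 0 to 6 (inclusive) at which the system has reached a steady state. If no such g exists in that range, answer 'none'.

Answer: none

Derivation:
Gen 0: 000000111111110
Gen 1 (rule 26): 000001100000001
Gen 2 (rule 18): 000010010000010
Gen 3 (rule 75): 111100100111100
Gen 4 (rule 146): 011011011011010
Gen 5 (rule 26): 110010010010001
Gen 6 (rule 18): 001101101101010
Gen 7 (rule 75): 111101101100000
Gen 8 (rule 146): 011000000010000
Gen 9 (rule 26): 110100000101000
Gen 10 (rule 18): 000010001000100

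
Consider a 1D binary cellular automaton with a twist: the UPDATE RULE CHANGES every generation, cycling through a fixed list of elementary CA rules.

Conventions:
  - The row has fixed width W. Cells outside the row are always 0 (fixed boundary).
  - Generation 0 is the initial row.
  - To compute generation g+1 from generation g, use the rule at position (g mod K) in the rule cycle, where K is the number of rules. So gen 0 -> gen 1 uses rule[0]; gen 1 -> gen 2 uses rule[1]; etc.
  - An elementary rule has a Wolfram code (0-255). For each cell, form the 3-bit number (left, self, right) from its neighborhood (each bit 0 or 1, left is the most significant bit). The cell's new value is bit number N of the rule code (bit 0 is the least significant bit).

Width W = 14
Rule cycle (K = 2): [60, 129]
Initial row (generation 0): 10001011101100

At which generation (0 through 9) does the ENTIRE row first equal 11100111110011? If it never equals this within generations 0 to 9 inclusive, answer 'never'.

Answer: never

Derivation:
Gen 0: 10001011101100
Gen 1 (rule 60): 11001110011010
Gen 2 (rule 129): 00000100000000
Gen 3 (rule 60): 00000110000000
Gen 4 (rule 129): 11110000111111
Gen 5 (rule 60): 10001000100000
Gen 6 (rule 129): 00100010001111
Gen 7 (rule 60): 00110011001000
Gen 8 (rule 129): 10000000000011
Gen 9 (rule 60): 11000000000010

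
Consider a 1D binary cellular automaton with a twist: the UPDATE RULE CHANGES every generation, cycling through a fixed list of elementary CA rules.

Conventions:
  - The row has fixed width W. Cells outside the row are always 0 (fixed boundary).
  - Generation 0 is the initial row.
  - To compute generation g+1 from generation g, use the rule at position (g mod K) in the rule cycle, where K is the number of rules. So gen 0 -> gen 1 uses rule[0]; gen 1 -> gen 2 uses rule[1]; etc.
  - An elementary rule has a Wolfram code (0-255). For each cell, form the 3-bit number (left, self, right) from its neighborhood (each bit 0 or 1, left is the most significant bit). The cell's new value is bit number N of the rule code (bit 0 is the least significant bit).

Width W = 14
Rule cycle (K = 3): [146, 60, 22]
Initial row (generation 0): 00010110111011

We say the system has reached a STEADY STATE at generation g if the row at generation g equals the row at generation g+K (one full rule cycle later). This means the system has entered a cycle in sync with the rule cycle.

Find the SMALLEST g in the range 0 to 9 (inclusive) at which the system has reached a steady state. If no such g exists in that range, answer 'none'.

Gen 0: 00010110111011
Gen 1 (rule 146): 00100000010000
Gen 2 (rule 60): 00110000011000
Gen 3 (rule 22): 01001000100100
Gen 4 (rule 146): 10110101011010
Gen 5 (rule 60): 11101111110111
Gen 6 (rule 22): 00000000000000
Gen 7 (rule 146): 00000000000000
Gen 8 (rule 60): 00000000000000
Gen 9 (rule 22): 00000000000000
Gen 10 (rule 146): 00000000000000
Gen 11 (rule 60): 00000000000000
Gen 12 (rule 22): 00000000000000

Answer: 6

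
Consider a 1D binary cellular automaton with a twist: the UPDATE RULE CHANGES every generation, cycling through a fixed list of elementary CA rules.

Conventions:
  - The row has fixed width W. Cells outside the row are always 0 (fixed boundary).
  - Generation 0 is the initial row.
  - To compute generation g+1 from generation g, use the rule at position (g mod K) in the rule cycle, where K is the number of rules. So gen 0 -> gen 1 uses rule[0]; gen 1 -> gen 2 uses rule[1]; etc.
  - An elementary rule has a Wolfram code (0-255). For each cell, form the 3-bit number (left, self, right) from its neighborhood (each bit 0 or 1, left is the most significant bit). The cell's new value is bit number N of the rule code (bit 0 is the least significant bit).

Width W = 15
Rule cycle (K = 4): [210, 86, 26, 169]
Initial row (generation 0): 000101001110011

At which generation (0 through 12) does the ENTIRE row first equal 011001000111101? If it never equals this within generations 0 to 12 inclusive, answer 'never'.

Answer: 9

Derivation:
Gen 0: 000101001110011
Gen 1 (rule 210): 001000110111101
Gen 2 (rule 86): 011101010000101
Gen 3 (rule 26): 110000001001000
Gen 4 (rule 169): 100111100000011
Gen 5 (rule 210): 011011110000101
Gen 6 (rule 86): 101000011001101
Gen 7 (rule 26): 000100110111000
Gen 8 (rule 169): 110000101110011
Gen 9 (rule 210): 011001000111101
Gen 10 (rule 86): 101111101000101
Gen 11 (rule 26): 001000000101000
Gen 12 (rule 169): 100011110010011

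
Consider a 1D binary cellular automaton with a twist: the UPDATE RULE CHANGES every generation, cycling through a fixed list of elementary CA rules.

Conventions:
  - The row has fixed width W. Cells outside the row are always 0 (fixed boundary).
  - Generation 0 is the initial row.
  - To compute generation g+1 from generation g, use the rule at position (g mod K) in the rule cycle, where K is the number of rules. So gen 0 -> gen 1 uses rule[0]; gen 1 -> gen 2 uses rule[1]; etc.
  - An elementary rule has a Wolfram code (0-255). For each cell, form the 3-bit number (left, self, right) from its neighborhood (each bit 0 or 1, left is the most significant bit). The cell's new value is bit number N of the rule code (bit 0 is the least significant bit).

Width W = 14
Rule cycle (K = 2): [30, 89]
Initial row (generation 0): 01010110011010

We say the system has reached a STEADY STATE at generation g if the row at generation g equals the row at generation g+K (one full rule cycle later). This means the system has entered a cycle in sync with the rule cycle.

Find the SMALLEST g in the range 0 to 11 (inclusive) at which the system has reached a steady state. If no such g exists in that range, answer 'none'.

Answer: none

Derivation:
Gen 0: 01010110011010
Gen 1 (rule 30): 11010101110011
Gen 2 (rule 89): 11000001011011
Gen 3 (rule 30): 10100011010010
Gen 4 (rule 89): 00011011001001
Gen 5 (rule 30): 00110010111111
Gen 6 (rule 89): 10111000100001
Gen 7 (rule 30): 10100101110011
Gen 8 (rule 89): 00010001011011
Gen 9 (rule 30): 00111011010010
Gen 10 (rule 89): 10101011001001
Gen 11 (rule 30): 10101010111111
Gen 12 (rule 89): 00000000100001
Gen 13 (rule 30): 00000001110011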